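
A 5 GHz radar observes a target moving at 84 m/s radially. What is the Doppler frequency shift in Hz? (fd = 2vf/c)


fd = 2 * 84 * 5000000000.0 / 3e8 = 2800.0 Hz

2800.0 Hz


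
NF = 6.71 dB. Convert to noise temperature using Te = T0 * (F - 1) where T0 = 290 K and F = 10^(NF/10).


NF_lin = 10^(6.71/10) = 4.688134
Te = 290 * (4.688134 - 1) = 1069.6 K

1069.6 K


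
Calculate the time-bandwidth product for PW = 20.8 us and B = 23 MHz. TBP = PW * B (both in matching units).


TBP = 20.8 * 23 = 478.4

478.4


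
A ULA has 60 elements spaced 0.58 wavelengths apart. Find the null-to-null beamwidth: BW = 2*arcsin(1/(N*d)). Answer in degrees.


1/(N*d) = 1/(60*0.58) = 0.028736
BW = 2*arcsin(0.028736) = 3.3 degrees

3.3 degrees


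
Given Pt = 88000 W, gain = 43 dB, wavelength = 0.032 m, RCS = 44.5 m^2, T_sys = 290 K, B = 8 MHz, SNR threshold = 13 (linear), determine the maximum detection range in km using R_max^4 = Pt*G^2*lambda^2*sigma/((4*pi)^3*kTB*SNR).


G_lin = 10^(43/10) = 19952.62315
R^4 = 88000 * 19952.62315^2 * 0.032^2 * 44.5 / ((4*pi)^3 * 1.38e-23 * 290 * 8000000.0 * 13)
R^4 = 1.93287e21 m^4
R_max = (1.93287e21)^(1/4) = 209676.9 m = 209.7 km

209.7 km


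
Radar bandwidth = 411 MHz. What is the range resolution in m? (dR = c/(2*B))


dR = 3e8 / (2 * 411000000.0) = 0.36 m

0.36 m


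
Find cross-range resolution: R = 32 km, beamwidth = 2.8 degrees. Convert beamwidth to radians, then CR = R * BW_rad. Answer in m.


BW_rad = 0.048869219
CR = 32000 * 0.048869219 = 1563.8 m

1563.8 m


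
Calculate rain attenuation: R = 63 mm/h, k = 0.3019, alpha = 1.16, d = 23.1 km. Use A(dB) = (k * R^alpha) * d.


gamma = 0.3019 * 63^1.16 = 36.9061 dB/km
A = 36.9061 * 23.1 = 852.53 dB

852.53 dB


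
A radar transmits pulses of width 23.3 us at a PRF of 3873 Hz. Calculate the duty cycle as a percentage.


DC = 23.3e-6 * 3873 * 100 = 9.02%

9.02%


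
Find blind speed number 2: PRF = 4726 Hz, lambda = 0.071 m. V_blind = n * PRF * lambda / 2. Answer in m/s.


V_blind = 2 * 4726 * 0.071 / 2 = 335.5 m/s

335.5 m/s


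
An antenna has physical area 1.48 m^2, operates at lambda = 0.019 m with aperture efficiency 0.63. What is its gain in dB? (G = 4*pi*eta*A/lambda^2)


G_linear = 4*pi*0.63*1.48/0.019^2 = 32456.74
G_dB = 10*log10(32456.74) = 45.1 dB

45.1 dB


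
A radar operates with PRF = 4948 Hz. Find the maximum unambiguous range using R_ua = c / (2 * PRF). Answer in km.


R_ua = 3e8 / (2 * 4948) = 30315.3 m = 30.3 km

30.3 km


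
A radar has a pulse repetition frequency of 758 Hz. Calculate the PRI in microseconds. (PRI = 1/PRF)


PRI = 1/758 = 0.0013192612 s = 1319.3 us

1319.3 us


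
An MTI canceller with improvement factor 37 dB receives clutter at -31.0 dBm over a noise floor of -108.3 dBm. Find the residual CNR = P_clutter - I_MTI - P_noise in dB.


CNR = -31.0 - 37 - (-108.3) = 40.3 dB

40.3 dB


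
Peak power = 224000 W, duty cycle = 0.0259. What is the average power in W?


P_avg = 224000 * 0.0259 = 5801.6 W

5801.6 W


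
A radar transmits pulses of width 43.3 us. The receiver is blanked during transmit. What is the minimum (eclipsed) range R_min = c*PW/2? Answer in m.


R_min = 3e8 * 43.3e-6 / 2 = 6495.0 m

6495.0 m


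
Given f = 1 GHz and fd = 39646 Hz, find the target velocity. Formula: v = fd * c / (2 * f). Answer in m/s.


v = 39646 * 3e8 / (2 * 1000000000.0) = 5946.9 m/s

5946.9 m/s


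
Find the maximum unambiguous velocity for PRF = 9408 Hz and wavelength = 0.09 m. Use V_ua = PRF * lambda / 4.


V_ua = 9408 * 0.09 / 4 = 211.7 m/s

211.7 m/s


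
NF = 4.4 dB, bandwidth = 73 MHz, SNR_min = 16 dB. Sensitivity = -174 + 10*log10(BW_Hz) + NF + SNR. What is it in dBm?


10*log10(73000000.0) = 78.63
S = -174 + 78.63 + 4.4 + 16 = -75.0 dBm

-75.0 dBm


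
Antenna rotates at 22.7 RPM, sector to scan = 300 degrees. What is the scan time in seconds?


t = 300 / (22.7 * 360) * 60 = 2.2 s

2.2 s


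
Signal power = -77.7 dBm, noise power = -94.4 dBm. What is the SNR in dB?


SNR = -77.7 - (-94.4) = 16.7 dB

16.7 dB


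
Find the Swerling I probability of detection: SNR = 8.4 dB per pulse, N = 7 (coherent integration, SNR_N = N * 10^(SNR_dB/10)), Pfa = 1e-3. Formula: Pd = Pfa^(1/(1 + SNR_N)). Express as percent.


SNR_lin = 10^(8.4/10) = 6.91831
SNR_N = 7 * 6.91831 = 48.42817
1/(1 + SNR_N) = 1/49.42817 = 0.0202314
Pd = (1e-3)^0.0202314 = 0.86957
Pd = 87.0%

87.0%


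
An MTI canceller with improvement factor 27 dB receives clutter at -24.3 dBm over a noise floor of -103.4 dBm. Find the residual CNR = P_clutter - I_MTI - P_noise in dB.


CNR = -24.3 - 27 - (-103.4) = 52.1 dB

52.1 dB


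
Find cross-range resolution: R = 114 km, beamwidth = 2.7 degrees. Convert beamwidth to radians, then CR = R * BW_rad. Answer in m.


BW_rad = 0.04712389
CR = 114000 * 0.04712389 = 5372.1 m

5372.1 m


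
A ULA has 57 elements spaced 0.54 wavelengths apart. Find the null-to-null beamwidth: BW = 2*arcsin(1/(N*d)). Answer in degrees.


1/(N*d) = 1/(57*0.54) = 0.032489
BW = 2*arcsin(0.032489) = 3.7 degrees

3.7 degrees


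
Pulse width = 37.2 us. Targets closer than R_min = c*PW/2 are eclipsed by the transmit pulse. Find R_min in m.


R_min = 3e8 * 37.2e-6 / 2 = 5580.0 m

5580.0 m


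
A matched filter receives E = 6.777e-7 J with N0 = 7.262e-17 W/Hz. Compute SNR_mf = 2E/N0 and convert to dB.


SNR_lin = 2 * 6.777e-7 / 7.262e-17 = 1.866e10
SNR_dB = 10*log10(1.866e10) = 102.7 dB

102.7 dB


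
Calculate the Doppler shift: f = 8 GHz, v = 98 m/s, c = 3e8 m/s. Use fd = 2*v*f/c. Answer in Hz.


fd = 2 * 98 * 8000000000.0 / 3e8 = 5226.7 Hz

5226.7 Hz


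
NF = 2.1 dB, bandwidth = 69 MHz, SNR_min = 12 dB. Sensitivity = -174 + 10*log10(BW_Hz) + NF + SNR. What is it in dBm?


10*log10(69000000.0) = 78.39
S = -174 + 78.39 + 2.1 + 12 = -81.5 dBm

-81.5 dBm


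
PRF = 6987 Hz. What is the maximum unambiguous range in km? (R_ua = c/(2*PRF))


R_ua = 3e8 / (2 * 6987) = 21468.4 m = 21.5 km

21.5 km


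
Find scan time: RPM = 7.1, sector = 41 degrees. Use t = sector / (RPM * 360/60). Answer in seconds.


t = 41 / (7.1 * 360) * 60 = 0.96 s

0.96 s


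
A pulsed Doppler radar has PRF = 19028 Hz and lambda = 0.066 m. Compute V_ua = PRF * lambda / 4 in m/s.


V_ua = 19028 * 0.066 / 4 = 314.0 m/s

314.0 m/s


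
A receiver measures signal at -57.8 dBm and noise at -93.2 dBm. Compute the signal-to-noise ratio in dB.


SNR = -57.8 - (-93.2) = 35.4 dB

35.4 dB


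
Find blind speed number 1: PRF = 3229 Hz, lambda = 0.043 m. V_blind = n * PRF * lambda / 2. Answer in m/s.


V_blind = 1 * 3229 * 0.043 / 2 = 69.4 m/s

69.4 m/s


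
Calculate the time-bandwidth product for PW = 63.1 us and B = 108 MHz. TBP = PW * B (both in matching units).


TBP = 63.1 * 108 = 6814.8

6814.8


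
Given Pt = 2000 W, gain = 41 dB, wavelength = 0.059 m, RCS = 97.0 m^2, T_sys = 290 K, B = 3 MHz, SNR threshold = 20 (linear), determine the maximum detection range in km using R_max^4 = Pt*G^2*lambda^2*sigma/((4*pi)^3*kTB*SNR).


G_lin = 10^(41/10) = 12589.254118
R^4 = 2000 * 12589.254118^2 * 0.059^2 * 97.0 / ((4*pi)^3 * 1.38e-23 * 290 * 3000000.0 * 20)
R^4 = 2.2462e20 m^4
R_max = (2.2462e20)^(1/4) = 122422.7 m = 122.4 km

122.4 km


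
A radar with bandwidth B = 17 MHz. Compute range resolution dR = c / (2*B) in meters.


dR = 3e8 / (2 * 17000000.0) = 8.82 m

8.82 m


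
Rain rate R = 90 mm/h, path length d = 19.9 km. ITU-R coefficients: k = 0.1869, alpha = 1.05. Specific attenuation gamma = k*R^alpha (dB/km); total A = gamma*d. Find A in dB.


gamma = 0.1869 * 90^1.05 = 21.06512 dB/km
A = 21.06512 * 19.9 = 419.2 dB

419.2 dB


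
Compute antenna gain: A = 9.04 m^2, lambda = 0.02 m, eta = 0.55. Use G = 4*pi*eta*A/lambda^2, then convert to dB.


G_linear = 4*pi*0.55*9.04/0.02^2 = 156199.99
G_dB = 10*log10(156199.99) = 51.9 dB

51.9 dB


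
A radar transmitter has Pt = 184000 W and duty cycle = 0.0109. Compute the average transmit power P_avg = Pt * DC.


P_avg = 184000 * 0.0109 = 2005.6 W

2005.6 W


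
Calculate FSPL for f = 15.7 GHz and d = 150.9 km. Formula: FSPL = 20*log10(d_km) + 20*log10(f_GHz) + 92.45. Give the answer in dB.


20*log10(150.9) = 43.57
20*log10(15.7) = 23.92
FSPL = 159.9 dB

159.9 dB


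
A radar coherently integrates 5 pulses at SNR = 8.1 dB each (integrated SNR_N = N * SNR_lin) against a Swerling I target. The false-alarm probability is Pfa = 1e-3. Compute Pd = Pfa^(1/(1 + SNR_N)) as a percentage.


SNR_lin = 10^(8.1/10) = 6.45654
SNR_N = 5 * 6.45654 = 32.2827
1/(1 + SNR_N) = 1/33.2827 = 0.0300456
Pd = (1e-3)^0.0300456 = 0.81257
Pd = 81.3%

81.3%


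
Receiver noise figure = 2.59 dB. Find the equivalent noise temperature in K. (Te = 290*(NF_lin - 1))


NF_lin = 10^(2.59/10) = 1.815516
Te = 290 * (1.815516 - 1) = 236.5 K

236.5 K


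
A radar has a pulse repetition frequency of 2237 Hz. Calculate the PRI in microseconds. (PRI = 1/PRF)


PRI = 1/2237 = 0.0004470273 s = 447.0 us

447.0 us


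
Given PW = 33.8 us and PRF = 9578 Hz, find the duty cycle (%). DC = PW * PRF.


DC = 33.8e-6 * 9578 * 100 = 32.37%

32.37%


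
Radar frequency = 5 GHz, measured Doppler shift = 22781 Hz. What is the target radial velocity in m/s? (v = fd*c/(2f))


v = 22781 * 3e8 / (2 * 5000000000.0) = 683.4 m/s

683.4 m/s


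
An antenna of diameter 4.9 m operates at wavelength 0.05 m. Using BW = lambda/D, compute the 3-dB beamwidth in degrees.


BW_rad = 0.05 / 4.9 = 0.010204
BW_deg = 0.58 degrees

0.58 degrees


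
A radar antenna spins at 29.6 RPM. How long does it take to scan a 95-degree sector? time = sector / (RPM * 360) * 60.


t = 95 / (29.6 * 360) * 60 = 0.53 s

0.53 s


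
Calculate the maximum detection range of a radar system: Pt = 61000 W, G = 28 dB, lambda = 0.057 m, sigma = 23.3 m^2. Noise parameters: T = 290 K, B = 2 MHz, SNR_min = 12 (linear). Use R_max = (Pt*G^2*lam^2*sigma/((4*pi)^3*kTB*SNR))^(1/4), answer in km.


G_lin = 10^(28/10) = 630.957344
R^4 = 61000 * 630.957344^2 * 0.057^2 * 23.3 / ((4*pi)^3 * 1.38e-23 * 290 * 2000000.0 * 12)
R^4 = 9.64534e18 m^4
R_max = (9.64534e18)^(1/4) = 55728.8 m = 55.7 km

55.7 km


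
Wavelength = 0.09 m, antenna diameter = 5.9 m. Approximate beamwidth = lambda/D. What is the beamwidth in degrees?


BW_rad = 0.09 / 5.9 = 0.015254
BW_deg = 0.87 degrees

0.87 degrees


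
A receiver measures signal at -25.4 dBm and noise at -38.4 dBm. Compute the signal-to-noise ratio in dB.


SNR = -25.4 - (-38.4) = 13.0 dB

13.0 dB


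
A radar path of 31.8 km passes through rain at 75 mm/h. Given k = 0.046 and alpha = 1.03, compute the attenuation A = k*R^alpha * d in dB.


gamma = 0.046 * 75^1.03 = 3.927091 dB/km
A = 3.927091 * 31.8 = 124.88 dB

124.88 dB


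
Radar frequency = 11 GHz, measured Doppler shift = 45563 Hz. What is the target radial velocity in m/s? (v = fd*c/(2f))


v = 45563 * 3e8 / (2 * 11000000000.0) = 621.3 m/s

621.3 m/s


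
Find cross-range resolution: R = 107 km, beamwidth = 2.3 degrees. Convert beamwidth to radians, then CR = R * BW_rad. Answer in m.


BW_rad = 0.040142573
CR = 107000 * 0.040142573 = 4295.3 m

4295.3 m


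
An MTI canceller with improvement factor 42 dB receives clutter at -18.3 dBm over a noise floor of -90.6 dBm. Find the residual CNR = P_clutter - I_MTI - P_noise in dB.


CNR = -18.3 - 42 - (-90.6) = 30.3 dB

30.3 dB


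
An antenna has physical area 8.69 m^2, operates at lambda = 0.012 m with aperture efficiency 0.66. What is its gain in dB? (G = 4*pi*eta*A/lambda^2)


G_linear = 4*pi*0.66*8.69/0.012^2 = 500508.07
G_dB = 10*log10(500508.07) = 57.0 dB

57.0 dB


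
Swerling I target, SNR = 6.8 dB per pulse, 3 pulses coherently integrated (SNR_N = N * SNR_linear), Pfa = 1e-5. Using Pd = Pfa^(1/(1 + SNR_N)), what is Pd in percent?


SNR_lin = 10^(6.8/10) = 4.7863
SNR_N = 3 * 4.7863 = 14.3589
1/(1 + SNR_N) = 1/15.3589 = 0.0651088
Pd = (1e-5)^0.0651088 = 0.47256
Pd = 47.3%

47.3%


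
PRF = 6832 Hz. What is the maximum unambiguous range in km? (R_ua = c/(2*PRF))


R_ua = 3e8 / (2 * 6832) = 21955.5 m = 22.0 km

22.0 km


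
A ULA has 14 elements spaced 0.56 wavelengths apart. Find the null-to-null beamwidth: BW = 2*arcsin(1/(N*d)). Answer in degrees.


1/(N*d) = 1/(14*0.56) = 0.127551
BW = 2*arcsin(0.127551) = 14.7 degrees

14.7 degrees


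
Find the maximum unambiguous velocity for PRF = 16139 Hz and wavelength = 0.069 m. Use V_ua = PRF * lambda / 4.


V_ua = 16139 * 0.069 / 4 = 278.4 m/s

278.4 m/s


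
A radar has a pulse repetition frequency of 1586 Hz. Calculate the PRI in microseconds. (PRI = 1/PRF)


PRI = 1/1586 = 0.000630517 s = 630.5 us

630.5 us


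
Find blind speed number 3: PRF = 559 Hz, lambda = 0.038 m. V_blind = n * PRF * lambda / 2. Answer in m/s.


V_blind = 3 * 559 * 0.038 / 2 = 31.9 m/s

31.9 m/s


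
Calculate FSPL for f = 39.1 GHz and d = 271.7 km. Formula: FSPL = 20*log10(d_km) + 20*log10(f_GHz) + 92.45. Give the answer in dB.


20*log10(271.7) = 48.68
20*log10(39.1) = 31.84
FSPL = 173.0 dB

173.0 dB


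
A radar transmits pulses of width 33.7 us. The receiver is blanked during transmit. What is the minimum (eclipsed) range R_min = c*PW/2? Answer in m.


R_min = 3e8 * 33.7e-6 / 2 = 5055.0 m

5055.0 m


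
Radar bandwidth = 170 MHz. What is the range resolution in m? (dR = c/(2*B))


dR = 3e8 / (2 * 170000000.0) = 0.88 m

0.88 m


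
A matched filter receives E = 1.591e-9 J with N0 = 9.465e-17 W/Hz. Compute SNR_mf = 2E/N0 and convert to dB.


SNR_lin = 2 * 1.591e-9 / 9.465e-17 = 3.362e7
SNR_dB = 10*log10(3.362e7) = 75.3 dB

75.3 dB


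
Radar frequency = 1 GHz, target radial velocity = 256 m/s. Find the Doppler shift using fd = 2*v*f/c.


fd = 2 * 256 * 1000000000.0 / 3e8 = 1706.7 Hz

1706.7 Hz


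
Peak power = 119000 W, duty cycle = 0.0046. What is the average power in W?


P_avg = 119000 * 0.0046 = 547.4 W

547.4 W


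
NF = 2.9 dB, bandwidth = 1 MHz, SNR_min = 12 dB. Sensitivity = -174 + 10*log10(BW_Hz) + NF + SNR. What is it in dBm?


10*log10(1000000.0) = 60.0
S = -174 + 60.0 + 2.9 + 12 = -99.1 dBm

-99.1 dBm


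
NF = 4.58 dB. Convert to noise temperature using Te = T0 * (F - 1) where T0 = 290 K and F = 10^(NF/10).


NF_lin = 10^(4.58/10) = 2.870781
Te = 290 * (2.870781 - 1) = 542.5 K

542.5 K


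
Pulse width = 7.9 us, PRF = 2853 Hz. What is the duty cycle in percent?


DC = 7.9e-6 * 2853 * 100 = 2.25%

2.25%


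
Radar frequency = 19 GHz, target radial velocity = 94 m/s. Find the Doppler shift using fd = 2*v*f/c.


fd = 2 * 94 * 19000000000.0 / 3e8 = 11906.7 Hz

11906.7 Hz


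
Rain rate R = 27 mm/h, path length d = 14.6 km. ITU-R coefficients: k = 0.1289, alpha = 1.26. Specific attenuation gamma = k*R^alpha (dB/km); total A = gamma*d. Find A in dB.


gamma = 0.1289 * 27^1.26 = 8.199196 dB/km
A = 8.199196 * 14.6 = 119.71 dB

119.71 dB


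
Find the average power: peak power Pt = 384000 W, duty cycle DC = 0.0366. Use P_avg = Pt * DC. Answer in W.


P_avg = 384000 * 0.0366 = 14054.4 W

14054.4 W


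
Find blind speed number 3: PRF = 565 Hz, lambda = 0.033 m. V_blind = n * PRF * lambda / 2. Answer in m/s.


V_blind = 3 * 565 * 0.033 / 2 = 28.0 m/s

28.0 m/s


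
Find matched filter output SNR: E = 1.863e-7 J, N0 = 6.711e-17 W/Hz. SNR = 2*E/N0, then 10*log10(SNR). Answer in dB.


SNR_lin = 2 * 1.863e-7 / 6.711e-17 = 5.552e9
SNR_dB = 10*log10(5.552e9) = 97.4 dB

97.4 dB


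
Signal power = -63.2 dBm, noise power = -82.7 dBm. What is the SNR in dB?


SNR = -63.2 - (-82.7) = 19.5 dB

19.5 dB


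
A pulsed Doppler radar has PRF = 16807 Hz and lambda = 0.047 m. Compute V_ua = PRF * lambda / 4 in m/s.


V_ua = 16807 * 0.047 / 4 = 197.5 m/s

197.5 m/s


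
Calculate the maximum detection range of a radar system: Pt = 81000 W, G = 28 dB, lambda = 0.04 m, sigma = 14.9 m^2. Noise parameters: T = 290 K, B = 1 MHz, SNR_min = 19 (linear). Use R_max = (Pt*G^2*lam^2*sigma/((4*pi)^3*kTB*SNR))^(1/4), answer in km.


G_lin = 10^(28/10) = 630.957344
R^4 = 81000 * 630.957344^2 * 0.04^2 * 14.9 / ((4*pi)^3 * 1.38e-23 * 290 * 1000000.0 * 19)
R^4 = 5.09485e18 m^4
R_max = (5.09485e18)^(1/4) = 47509.8 m = 47.5 km

47.5 km


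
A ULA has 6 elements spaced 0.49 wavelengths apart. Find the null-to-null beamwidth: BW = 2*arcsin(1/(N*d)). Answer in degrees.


1/(N*d) = 1/(6*0.49) = 0.340136
BW = 2*arcsin(0.340136) = 39.8 degrees

39.8 degrees


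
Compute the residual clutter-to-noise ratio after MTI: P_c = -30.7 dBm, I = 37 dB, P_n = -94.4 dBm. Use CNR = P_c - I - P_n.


CNR = -30.7 - 37 - (-94.4) = 26.7 dB

26.7 dB


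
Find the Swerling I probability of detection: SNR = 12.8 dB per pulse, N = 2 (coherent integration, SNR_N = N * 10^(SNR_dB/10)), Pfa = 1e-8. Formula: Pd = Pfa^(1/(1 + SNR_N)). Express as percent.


SNR_lin = 10^(12.8/10) = 19.05461
SNR_N = 2 * 19.05461 = 38.10922
1/(1 + SNR_N) = 1/39.10922 = 0.0255694
Pd = (1e-8)^0.0255694 = 0.62437
Pd = 62.4%

62.4%


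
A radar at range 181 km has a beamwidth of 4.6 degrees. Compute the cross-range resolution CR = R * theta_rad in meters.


BW_rad = 0.080285146
CR = 181000 * 0.080285146 = 14531.6 m

14531.6 m


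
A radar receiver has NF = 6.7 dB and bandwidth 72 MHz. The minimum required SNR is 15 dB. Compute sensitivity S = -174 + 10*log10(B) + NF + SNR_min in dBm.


10*log10(72000000.0) = 78.57
S = -174 + 78.57 + 6.7 + 15 = -73.7 dBm

-73.7 dBm


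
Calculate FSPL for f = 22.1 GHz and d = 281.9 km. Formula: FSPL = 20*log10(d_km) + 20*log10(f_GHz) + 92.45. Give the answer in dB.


20*log10(281.9) = 49.0
20*log10(22.1) = 26.89
FSPL = 168.3 dB

168.3 dB


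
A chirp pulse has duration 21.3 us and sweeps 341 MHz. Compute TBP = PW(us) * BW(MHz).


TBP = 21.3 * 341 = 7263.3

7263.3


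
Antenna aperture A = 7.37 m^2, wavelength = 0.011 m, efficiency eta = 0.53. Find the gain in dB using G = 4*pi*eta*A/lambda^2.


G_linear = 4*pi*0.53*7.37/0.011^2 = 405665.29
G_dB = 10*log10(405665.29) = 56.1 dB

56.1 dB


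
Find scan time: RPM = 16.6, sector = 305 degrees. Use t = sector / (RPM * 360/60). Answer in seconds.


t = 305 / (16.6 * 360) * 60 = 3.06 s

3.06 s


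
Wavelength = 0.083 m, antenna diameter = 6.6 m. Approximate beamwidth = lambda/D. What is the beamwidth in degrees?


BW_rad = 0.083 / 6.6 = 0.012576
BW_deg = 0.72 degrees

0.72 degrees


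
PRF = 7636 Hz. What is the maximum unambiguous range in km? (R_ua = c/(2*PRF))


R_ua = 3e8 / (2 * 7636) = 19643.8 m = 19.6 km

19.6 km


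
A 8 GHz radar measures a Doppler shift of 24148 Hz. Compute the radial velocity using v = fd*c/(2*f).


v = 24148 * 3e8 / (2 * 8000000000.0) = 452.8 m/s

452.8 m/s


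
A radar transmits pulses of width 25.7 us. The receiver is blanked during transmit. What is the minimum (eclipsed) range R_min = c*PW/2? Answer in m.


R_min = 3e8 * 25.7e-6 / 2 = 3855.0 m

3855.0 m


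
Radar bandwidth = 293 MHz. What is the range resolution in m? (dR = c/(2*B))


dR = 3e8 / (2 * 293000000.0) = 0.51 m

0.51 m


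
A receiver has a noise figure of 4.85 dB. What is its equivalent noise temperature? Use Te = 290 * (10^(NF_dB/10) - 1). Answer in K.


NF_lin = 10^(4.85/10) = 3.054921
Te = 290 * (3.054921 - 1) = 595.9 K

595.9 K


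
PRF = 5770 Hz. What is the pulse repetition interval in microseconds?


PRI = 1/5770 = 0.0001733102 s = 173.3 us

173.3 us


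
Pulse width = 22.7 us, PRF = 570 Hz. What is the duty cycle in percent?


DC = 22.7e-6 * 570 * 100 = 1.29%

1.29%


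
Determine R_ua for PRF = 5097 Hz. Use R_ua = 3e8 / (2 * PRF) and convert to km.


R_ua = 3e8 / (2 * 5097) = 29429.1 m = 29.4 km

29.4 km


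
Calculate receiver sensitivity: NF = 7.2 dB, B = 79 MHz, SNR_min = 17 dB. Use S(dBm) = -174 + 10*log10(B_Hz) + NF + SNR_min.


10*log10(79000000.0) = 78.98
S = -174 + 78.98 + 7.2 + 17 = -70.8 dBm

-70.8 dBm


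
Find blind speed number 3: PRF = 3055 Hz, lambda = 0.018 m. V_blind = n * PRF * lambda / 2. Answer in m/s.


V_blind = 3 * 3055 * 0.018 / 2 = 82.5 m/s

82.5 m/s


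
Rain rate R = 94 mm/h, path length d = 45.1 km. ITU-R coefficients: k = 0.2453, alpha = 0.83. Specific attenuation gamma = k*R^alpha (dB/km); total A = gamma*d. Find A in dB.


gamma = 0.2453 * 94^0.83 = 10.65108 dB/km
A = 10.65108 * 45.1 = 480.36 dB

480.36 dB


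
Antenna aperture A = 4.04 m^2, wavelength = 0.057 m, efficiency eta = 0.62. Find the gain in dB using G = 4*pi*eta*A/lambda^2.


G_linear = 4*pi*0.62*4.04/0.057^2 = 9687.98
G_dB = 10*log10(9687.98) = 39.9 dB

39.9 dB


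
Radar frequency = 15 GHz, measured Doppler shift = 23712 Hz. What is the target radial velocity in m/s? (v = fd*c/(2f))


v = 23712 * 3e8 / (2 * 15000000000.0) = 237.1 m/s

237.1 m/s


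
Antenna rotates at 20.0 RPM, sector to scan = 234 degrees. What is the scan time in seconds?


t = 234 / (20.0 * 360) * 60 = 1.95 s

1.95 s


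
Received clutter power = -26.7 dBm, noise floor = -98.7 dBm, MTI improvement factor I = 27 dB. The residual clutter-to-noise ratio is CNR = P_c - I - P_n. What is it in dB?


CNR = -26.7 - 27 - (-98.7) = 45.0 dB

45.0 dB


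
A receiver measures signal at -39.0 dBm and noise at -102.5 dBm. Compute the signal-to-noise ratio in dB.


SNR = -39.0 - (-102.5) = 63.5 dB

63.5 dB


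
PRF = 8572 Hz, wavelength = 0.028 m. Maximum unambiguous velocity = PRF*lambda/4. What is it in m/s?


V_ua = 8572 * 0.028 / 4 = 60.0 m/s

60.0 m/s


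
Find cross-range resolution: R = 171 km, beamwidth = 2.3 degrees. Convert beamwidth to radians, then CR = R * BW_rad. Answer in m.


BW_rad = 0.040142573
CR = 171000 * 0.040142573 = 6864.4 m

6864.4 m


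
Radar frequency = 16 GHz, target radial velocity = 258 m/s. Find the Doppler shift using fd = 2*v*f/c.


fd = 2 * 258 * 16000000000.0 / 3e8 = 27520.0 Hz

27520.0 Hz


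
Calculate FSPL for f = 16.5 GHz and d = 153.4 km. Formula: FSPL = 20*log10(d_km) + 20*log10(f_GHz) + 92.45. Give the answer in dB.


20*log10(153.4) = 43.72
20*log10(16.5) = 24.35
FSPL = 160.5 dB

160.5 dB


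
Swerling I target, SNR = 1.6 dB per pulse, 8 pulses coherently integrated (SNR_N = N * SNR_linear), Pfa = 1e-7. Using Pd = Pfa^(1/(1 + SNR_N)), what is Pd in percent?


SNR_lin = 10^(1.6/10) = 1.44544
SNR_N = 8 * 1.44544 = 11.56352
1/(1 + SNR_N) = 1/12.56352 = 0.0795955
Pd = (1e-7)^0.0795955 = 0.27722
Pd = 27.7%

27.7%


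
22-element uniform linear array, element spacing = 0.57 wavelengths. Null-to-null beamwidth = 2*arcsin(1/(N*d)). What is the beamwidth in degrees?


1/(N*d) = 1/(22*0.57) = 0.079745
BW = 2*arcsin(0.079745) = 9.1 degrees

9.1 degrees


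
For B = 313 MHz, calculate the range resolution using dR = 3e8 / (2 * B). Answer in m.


dR = 3e8 / (2 * 313000000.0) = 0.48 m

0.48 m


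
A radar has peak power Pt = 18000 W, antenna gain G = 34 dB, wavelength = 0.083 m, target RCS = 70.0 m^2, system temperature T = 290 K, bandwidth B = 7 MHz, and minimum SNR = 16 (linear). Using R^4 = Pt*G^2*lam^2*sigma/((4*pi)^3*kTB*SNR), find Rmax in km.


G_lin = 10^(34/10) = 2511.886432
R^4 = 18000 * 2511.886432^2 * 0.083^2 * 70.0 / ((4*pi)^3 * 1.38e-23 * 290 * 7000000.0 * 16)
R^4 = 6.15747e19 m^4
R_max = (6.15747e19)^(1/4) = 88583.0 m = 88.6 km

88.6 km


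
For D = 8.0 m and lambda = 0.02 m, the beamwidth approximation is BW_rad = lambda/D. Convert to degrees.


BW_rad = 0.02 / 8.0 = 0.0025
BW_deg = 0.14 degrees

0.14 degrees


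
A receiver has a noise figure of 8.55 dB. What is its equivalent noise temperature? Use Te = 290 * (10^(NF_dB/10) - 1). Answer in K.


NF_lin = 10^(8.55/10) = 7.161434
Te = 290 * (7.161434 - 1) = 1786.8 K

1786.8 K


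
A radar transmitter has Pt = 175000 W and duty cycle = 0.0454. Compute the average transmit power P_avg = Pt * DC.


P_avg = 175000 * 0.0454 = 7945.0 W

7945.0 W


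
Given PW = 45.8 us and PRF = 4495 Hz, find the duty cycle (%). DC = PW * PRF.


DC = 45.8e-6 * 4495 * 100 = 20.59%

20.59%


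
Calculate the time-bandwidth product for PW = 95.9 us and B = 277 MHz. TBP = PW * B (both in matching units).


TBP = 95.9 * 277 = 26564.3

26564.3


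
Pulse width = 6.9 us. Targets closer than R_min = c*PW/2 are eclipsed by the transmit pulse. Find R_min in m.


R_min = 3e8 * 6.9e-6 / 2 = 1035.0 m

1035.0 m


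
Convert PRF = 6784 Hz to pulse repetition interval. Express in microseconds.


PRI = 1/6784 = 0.0001474057 s = 147.4 us

147.4 us


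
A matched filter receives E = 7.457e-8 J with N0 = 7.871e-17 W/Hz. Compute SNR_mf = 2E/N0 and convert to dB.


SNR_lin = 2 * 7.457e-8 / 7.871e-17 = 1.895e9
SNR_dB = 10*log10(1.895e9) = 92.8 dB

92.8 dB


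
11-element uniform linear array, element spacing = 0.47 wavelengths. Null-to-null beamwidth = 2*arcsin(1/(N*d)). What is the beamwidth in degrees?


1/(N*d) = 1/(11*0.47) = 0.193424
BW = 2*arcsin(0.193424) = 22.3 degrees

22.3 degrees


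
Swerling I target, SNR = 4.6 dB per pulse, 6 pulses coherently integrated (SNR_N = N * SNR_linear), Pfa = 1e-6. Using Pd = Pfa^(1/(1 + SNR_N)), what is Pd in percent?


SNR_lin = 10^(4.6/10) = 2.88403
SNR_N = 6 * 2.88403 = 17.30418
1/(1 + SNR_N) = 1/18.30418 = 0.0546323
Pd = (1e-6)^0.0546323 = 0.47012
Pd = 47.0%

47.0%


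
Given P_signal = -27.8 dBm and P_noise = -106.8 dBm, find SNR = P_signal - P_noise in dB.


SNR = -27.8 - (-106.8) = 79.0 dB

79.0 dB


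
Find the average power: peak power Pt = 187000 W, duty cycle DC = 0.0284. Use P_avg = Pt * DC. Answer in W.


P_avg = 187000 * 0.0284 = 5310.8 W

5310.8 W


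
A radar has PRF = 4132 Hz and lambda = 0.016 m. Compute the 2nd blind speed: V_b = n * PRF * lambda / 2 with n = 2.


V_blind = 2 * 4132 * 0.016 / 2 = 66.1 m/s

66.1 m/s


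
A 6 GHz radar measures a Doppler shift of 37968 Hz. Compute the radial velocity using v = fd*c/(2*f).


v = 37968 * 3e8 / (2 * 6000000000.0) = 949.2 m/s

949.2 m/s


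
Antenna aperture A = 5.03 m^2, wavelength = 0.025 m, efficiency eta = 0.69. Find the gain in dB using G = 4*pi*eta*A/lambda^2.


G_linear = 4*pi*0.69*5.03/0.025^2 = 69782.56
G_dB = 10*log10(69782.56) = 48.4 dB

48.4 dB


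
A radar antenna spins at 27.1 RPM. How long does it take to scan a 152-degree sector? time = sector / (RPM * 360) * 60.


t = 152 / (27.1 * 360) * 60 = 0.93 s

0.93 s


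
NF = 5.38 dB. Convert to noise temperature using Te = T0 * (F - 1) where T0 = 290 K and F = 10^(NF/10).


NF_lin = 10^(5.38/10) = 3.451437
Te = 290 * (3.451437 - 1) = 710.9 K

710.9 K


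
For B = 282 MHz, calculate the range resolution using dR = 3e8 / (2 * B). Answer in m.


dR = 3e8 / (2 * 282000000.0) = 0.53 m

0.53 m


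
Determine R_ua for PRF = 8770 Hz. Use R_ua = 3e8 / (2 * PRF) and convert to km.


R_ua = 3e8 / (2 * 8770) = 17103.8 m = 17.1 km

17.1 km


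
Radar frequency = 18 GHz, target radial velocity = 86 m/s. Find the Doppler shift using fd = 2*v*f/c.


fd = 2 * 86 * 18000000000.0 / 3e8 = 10320.0 Hz

10320.0 Hz


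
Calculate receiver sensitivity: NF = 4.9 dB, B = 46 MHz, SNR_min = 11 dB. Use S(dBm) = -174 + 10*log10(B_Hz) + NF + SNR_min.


10*log10(46000000.0) = 76.63
S = -174 + 76.63 + 4.9 + 11 = -81.5 dBm

-81.5 dBm


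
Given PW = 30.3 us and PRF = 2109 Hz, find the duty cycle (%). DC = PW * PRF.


DC = 30.3e-6 * 2109 * 100 = 6.39%

6.39%


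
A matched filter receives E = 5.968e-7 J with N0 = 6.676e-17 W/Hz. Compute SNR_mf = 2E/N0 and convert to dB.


SNR_lin = 2 * 5.968e-7 / 6.676e-17 = 1.788e10
SNR_dB = 10*log10(1.788e10) = 102.5 dB

102.5 dB


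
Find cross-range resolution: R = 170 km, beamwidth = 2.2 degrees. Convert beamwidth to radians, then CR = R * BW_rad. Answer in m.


BW_rad = 0.038397244
CR = 170000 * 0.038397244 = 6527.5 m

6527.5 m


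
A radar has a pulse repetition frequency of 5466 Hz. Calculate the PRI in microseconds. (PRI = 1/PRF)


PRI = 1/5466 = 0.0001829491 s = 182.9 us

182.9 us


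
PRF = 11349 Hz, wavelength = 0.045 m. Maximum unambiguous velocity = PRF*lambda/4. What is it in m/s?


V_ua = 11349 * 0.045 / 4 = 127.7 m/s

127.7 m/s


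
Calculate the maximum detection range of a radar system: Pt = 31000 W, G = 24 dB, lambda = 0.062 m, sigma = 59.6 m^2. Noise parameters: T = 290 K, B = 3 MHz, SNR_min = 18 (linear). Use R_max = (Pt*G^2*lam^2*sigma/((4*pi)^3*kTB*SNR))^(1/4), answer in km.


G_lin = 10^(24/10) = 251.188643
R^4 = 31000 * 251.188643^2 * 0.062^2 * 59.6 / ((4*pi)^3 * 1.38e-23 * 290 * 3000000.0 * 18)
R^4 = 1.04494e18 m^4
R_max = (1.04494e18)^(1/4) = 31972.2 m = 32.0 km

32.0 km


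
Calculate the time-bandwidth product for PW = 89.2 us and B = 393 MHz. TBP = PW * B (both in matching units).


TBP = 89.2 * 393 = 35055.6

35055.6


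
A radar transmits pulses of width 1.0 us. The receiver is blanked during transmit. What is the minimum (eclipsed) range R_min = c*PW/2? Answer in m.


R_min = 3e8 * 1.0e-6 / 2 = 150.0 m

150.0 m


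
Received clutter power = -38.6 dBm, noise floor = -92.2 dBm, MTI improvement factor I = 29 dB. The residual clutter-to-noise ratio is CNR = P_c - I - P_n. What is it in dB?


CNR = -38.6 - 29 - (-92.2) = 24.6 dB

24.6 dB


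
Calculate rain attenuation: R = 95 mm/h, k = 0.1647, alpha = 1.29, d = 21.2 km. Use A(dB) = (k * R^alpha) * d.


gamma = 0.1647 * 95^1.29 = 58.60802 dB/km
A = 58.60802 * 21.2 = 1242.49 dB

1242.49 dB


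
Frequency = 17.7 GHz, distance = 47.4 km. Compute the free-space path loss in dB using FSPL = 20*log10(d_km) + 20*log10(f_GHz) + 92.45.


20*log10(47.4) = 33.52
20*log10(17.7) = 24.96
FSPL = 150.9 dB

150.9 dB


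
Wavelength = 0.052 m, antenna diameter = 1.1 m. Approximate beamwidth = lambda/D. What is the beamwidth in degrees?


BW_rad = 0.052 / 1.1 = 0.047273
BW_deg = 2.71 degrees

2.71 degrees


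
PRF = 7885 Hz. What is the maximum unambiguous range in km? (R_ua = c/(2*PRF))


R_ua = 3e8 / (2 * 7885) = 19023.5 m = 19.0 km

19.0 km


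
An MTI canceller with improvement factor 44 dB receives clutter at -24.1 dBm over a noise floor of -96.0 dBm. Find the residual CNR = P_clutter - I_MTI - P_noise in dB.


CNR = -24.1 - 44 - (-96.0) = 27.9 dB

27.9 dB


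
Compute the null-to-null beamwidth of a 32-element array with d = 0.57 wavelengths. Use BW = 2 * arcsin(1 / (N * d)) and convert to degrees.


1/(N*d) = 1/(32*0.57) = 0.054825
BW = 2*arcsin(0.054825) = 6.3 degrees

6.3 degrees


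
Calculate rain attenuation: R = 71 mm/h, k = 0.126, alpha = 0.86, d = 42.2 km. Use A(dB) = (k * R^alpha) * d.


gamma = 0.126 * 71^0.86 = 4.925527 dB/km
A = 4.925527 * 42.2 = 207.86 dB

207.86 dB


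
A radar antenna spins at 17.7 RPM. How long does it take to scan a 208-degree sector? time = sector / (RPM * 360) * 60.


t = 208 / (17.7 * 360) * 60 = 1.96 s

1.96 s


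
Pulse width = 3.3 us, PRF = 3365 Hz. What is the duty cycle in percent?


DC = 3.3e-6 * 3365 * 100 = 1.11%

1.11%


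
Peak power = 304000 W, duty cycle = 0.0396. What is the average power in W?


P_avg = 304000 * 0.0396 = 12038.4 W

12038.4 W


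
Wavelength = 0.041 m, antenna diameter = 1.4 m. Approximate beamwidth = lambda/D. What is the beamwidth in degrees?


BW_rad = 0.041 / 1.4 = 0.029286
BW_deg = 1.68 degrees

1.68 degrees


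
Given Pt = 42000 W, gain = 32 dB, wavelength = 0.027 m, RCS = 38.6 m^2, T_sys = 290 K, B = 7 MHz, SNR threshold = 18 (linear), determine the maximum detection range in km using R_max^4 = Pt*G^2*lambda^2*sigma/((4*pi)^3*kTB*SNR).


G_lin = 10^(32/10) = 1584.893192
R^4 = 42000 * 1584.893192^2 * 0.027^2 * 38.6 / ((4*pi)^3 * 1.38e-23 * 290 * 7000000.0 * 18)
R^4 = 2.96679e18 m^4
R_max = (2.96679e18)^(1/4) = 41502.3 m = 41.5 km

41.5 km


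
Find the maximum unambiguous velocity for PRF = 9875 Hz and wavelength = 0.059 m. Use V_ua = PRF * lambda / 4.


V_ua = 9875 * 0.059 / 4 = 145.7 m/s

145.7 m/s


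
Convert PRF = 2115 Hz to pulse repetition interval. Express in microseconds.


PRI = 1/2115 = 0.0004728132 s = 472.8 us

472.8 us


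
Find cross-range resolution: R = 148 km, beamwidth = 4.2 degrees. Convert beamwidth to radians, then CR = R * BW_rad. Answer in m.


BW_rad = 0.073303829
CR = 148000 * 0.073303829 = 10849.0 m

10849.0 m


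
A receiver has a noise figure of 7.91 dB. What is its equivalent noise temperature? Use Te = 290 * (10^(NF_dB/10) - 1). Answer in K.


NF_lin = 10^(7.91/10) = 6.180164
Te = 290 * (6.180164 - 1) = 1502.2 K

1502.2 K


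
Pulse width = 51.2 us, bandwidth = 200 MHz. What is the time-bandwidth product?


TBP = 51.2 * 200 = 10240.0

10240.0


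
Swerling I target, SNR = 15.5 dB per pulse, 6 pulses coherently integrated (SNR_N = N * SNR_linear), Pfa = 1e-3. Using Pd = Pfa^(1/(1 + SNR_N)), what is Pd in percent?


SNR_lin = 10^(15.5/10) = 35.48134
SNR_N = 6 * 35.48134 = 212.88804
1/(1 + SNR_N) = 1/213.88804 = 0.0046753
Pd = (1e-3)^0.0046753 = 0.96822
Pd = 96.8%

96.8%


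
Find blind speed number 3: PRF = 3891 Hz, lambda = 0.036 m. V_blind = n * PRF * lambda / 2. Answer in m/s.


V_blind = 3 * 3891 * 0.036 / 2 = 210.1 m/s

210.1 m/s


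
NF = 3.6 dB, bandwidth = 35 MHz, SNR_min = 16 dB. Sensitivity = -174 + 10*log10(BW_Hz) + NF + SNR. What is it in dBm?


10*log10(35000000.0) = 75.44
S = -174 + 75.44 + 3.6 + 16 = -79.0 dBm

-79.0 dBm


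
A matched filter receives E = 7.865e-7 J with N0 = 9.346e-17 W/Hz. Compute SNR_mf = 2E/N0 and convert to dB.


SNR_lin = 2 * 7.865e-7 / 9.346e-17 = 1.683e10
SNR_dB = 10*log10(1.683e10) = 102.3 dB

102.3 dB


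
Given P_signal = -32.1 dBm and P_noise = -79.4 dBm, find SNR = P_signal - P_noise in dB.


SNR = -32.1 - (-79.4) = 47.3 dB

47.3 dB


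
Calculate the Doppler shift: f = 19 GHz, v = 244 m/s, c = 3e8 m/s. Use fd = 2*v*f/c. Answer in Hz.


fd = 2 * 244 * 19000000000.0 / 3e8 = 30906.7 Hz

30906.7 Hz


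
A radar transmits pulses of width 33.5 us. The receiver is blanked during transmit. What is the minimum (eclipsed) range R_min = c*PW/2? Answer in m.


R_min = 3e8 * 33.5e-6 / 2 = 5025.0 m

5025.0 m


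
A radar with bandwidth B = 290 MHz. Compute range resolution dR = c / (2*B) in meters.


dR = 3e8 / (2 * 290000000.0) = 0.52 m

0.52 m


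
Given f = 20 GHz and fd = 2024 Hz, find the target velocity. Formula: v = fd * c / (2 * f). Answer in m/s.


v = 2024 * 3e8 / (2 * 20000000000.0) = 15.2 m/s

15.2 m/s


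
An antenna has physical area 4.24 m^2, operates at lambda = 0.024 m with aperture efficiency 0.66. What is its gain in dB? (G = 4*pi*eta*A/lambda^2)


G_linear = 4*pi*0.66*4.24/0.024^2 = 61051.62
G_dB = 10*log10(61051.62) = 47.9 dB

47.9 dB


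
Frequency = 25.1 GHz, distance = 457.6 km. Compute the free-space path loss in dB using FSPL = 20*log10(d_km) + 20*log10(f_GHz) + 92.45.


20*log10(457.6) = 53.21
20*log10(25.1) = 27.99
FSPL = 173.7 dB

173.7 dB


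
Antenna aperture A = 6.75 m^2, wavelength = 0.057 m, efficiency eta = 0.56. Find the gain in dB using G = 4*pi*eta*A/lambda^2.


G_linear = 4*pi*0.56*6.75/0.057^2 = 14620.15
G_dB = 10*log10(14620.15) = 41.6 dB

41.6 dB


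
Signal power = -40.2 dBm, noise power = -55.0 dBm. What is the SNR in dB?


SNR = -40.2 - (-55.0) = 14.8 dB

14.8 dB


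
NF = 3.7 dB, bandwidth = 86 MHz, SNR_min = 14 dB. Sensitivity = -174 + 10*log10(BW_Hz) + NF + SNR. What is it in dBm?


10*log10(86000000.0) = 79.34
S = -174 + 79.34 + 3.7 + 14 = -77.0 dBm

-77.0 dBm


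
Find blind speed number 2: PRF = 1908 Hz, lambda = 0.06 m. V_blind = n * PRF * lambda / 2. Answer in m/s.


V_blind = 2 * 1908 * 0.06 / 2 = 114.5 m/s

114.5 m/s


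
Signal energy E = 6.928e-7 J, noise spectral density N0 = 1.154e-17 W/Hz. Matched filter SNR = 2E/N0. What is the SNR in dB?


SNR_lin = 2 * 6.928e-7 / 1.154e-17 = 1.201e11
SNR_dB = 10*log10(1.201e11) = 110.8 dB

110.8 dB


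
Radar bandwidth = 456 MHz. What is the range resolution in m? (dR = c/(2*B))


dR = 3e8 / (2 * 456000000.0) = 0.33 m

0.33 m


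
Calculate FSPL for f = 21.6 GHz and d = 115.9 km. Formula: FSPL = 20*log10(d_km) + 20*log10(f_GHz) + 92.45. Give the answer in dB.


20*log10(115.9) = 41.28
20*log10(21.6) = 26.69
FSPL = 160.4 dB

160.4 dB


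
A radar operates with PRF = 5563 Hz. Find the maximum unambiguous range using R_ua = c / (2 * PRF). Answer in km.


R_ua = 3e8 / (2 * 5563) = 26963.9 m = 27.0 km

27.0 km


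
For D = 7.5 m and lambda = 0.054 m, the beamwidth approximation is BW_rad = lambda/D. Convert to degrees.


BW_rad = 0.054 / 7.5 = 0.0072
BW_deg = 0.41 degrees

0.41 degrees


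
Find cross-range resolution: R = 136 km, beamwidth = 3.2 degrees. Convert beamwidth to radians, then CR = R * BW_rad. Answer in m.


BW_rad = 0.055850536
CR = 136000 * 0.055850536 = 7595.7 m

7595.7 m


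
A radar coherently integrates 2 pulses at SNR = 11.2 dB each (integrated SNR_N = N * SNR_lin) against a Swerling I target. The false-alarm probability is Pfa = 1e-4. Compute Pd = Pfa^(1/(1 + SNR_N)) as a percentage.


SNR_lin = 10^(11.2/10) = 13.18257
SNR_N = 2 * 13.18257 = 26.36514
1/(1 + SNR_N) = 1/27.36514 = 0.0365428
Pd = (1e-4)^0.0365428 = 0.71421
Pd = 71.4%

71.4%


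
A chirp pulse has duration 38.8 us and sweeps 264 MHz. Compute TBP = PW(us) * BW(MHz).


TBP = 38.8 * 264 = 10243.2

10243.2


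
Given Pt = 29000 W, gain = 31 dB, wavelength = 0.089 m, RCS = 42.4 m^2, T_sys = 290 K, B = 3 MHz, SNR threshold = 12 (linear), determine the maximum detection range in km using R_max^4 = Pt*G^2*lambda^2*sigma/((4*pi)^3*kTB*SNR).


G_lin = 10^(31/10) = 1258.925412
R^4 = 29000 * 1258.925412^2 * 0.089^2 * 42.4 / ((4*pi)^3 * 1.38e-23 * 290 * 3000000.0 * 12)
R^4 = 5.39927e19 m^4
R_max = (5.39927e19)^(1/4) = 85720.3 m = 85.7 km

85.7 km


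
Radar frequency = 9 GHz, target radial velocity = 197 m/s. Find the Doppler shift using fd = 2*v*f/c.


fd = 2 * 197 * 9000000000.0 / 3e8 = 11820.0 Hz

11820.0 Hz


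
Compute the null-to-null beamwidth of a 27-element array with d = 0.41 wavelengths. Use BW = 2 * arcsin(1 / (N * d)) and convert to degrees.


1/(N*d) = 1/(27*0.41) = 0.090334
BW = 2*arcsin(0.090334) = 10.4 degrees

10.4 degrees


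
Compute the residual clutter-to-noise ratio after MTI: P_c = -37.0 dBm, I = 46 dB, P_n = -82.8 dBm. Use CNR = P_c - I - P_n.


CNR = -37.0 - 46 - (-82.8) = -0.2 dB

-0.2 dB


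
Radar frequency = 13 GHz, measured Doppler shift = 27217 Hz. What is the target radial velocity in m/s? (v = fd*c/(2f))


v = 27217 * 3e8 / (2 * 13000000000.0) = 314.0 m/s

314.0 m/s


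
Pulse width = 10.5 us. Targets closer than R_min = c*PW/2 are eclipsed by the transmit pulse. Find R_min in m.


R_min = 3e8 * 10.5e-6 / 2 = 1575.0 m

1575.0 m


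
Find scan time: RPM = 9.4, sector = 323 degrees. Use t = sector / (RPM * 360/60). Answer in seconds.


t = 323 / (9.4 * 360) * 60 = 5.73 s

5.73 s


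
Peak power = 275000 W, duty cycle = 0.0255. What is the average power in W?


P_avg = 275000 * 0.0255 = 7012.5 W

7012.5 W


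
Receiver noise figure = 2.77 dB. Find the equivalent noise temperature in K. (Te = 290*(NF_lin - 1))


NF_lin = 10^(2.77/10) = 1.892344
Te = 290 * (1.892344 - 1) = 258.8 K

258.8 K


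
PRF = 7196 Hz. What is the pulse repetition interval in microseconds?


PRI = 1/7196 = 0.0001389661 s = 139.0 us

139.0 us


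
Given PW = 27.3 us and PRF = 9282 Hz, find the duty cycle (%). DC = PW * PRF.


DC = 27.3e-6 * 9282 * 100 = 25.34%

25.34%


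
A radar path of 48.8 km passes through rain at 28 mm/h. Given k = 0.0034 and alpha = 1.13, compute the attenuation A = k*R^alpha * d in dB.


gamma = 0.0034 * 28^1.13 = 0.146814 dB/km
A = 0.146814 * 48.8 = 7.16 dB

7.16 dB
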